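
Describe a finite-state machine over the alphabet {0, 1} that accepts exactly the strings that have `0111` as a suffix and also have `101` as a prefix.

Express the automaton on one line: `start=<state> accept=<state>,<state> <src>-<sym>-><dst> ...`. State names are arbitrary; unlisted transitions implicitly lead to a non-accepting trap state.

Build one automaton per condition and run them in lockstep. One (5 states) tracks how much of the suffix `0111` has currently been matched; the other (5 states) tracks whether the input so far still matches the prefix `101`. Each combined state is a pair, one component from each; accept when both components accept.
          0    1  
>  q0     q1   q2 
   q1     q1   q3 
   q2     q4   q5 
   q3     q1   q6 
   q4     q1   q7 
   q5     q1   q5 
   q6     q1   q8 
   q7     q9  q10 
   q8     q1   q5 
   q9     q9   q7 
   q10    q9  q11 
 * q11    q9  q12 
   q12    q9  q12 
(> = start, * = accepting)

start=q0 accept=q11 q0-0->q1 q0-1->q2 q1-0->q1 q1-1->q3 q2-0->q4 q2-1->q5 q3-0->q1 q3-1->q6 q4-0->q1 q4-1->q7 q5-0->q1 q5-1->q5 q6-0->q1 q6-1->q8 q7-0->q9 q7-1->q10 q8-0->q1 q8-1->q5 q9-0->q9 q9-1->q7 q10-0->q9 q10-1->q11 q11-0->q9 q11-1->q12 q12-0->q9 q12-1->q12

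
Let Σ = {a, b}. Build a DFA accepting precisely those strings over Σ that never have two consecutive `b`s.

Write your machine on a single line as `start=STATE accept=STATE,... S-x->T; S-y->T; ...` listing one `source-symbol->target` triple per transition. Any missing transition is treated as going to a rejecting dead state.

Track partial matches of the forbidden pattern `bb`. State s2 is a dead state reached once `bb` has occurred; every other state accepts. s0 means no part of `bb` is currently matched.
A 3-state machine:
        a   b  
>* s0   s0  s1 
 * s1   s0  s2 
   s2   s2  s2 
(> = start, * = accepting)

start=s0; accept=s0,s1; s0-a->s0; s0-b->s1; s1-a->s0; s1-b->s2; s2-a->s2; s2-b->s2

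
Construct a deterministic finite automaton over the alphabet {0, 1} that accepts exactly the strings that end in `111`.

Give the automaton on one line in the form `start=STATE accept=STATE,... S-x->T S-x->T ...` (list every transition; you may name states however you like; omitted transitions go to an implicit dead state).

start=q0 accept=q3 q0-0->q0 q0-1->q1 q1-0->q0 q1-1->q2 q2-0->q0 q2-1->q3 q3-0->q0 q3-1->q3

Remember how much of `111` the current input suffix matches. State q0 means no match yet; q1 means the last symbol is `1`; q2 means the last 2 symbols are `11`; q3 means the last 3 symbols are `111`. Only q3 accepts. On a mismatch, fall back to the longest proper suffix that is still a prefix of `111`.
A 4-state machine:
        0   1  
>  q0   q0  q1 
   q1   q0  q2 
   q2   q0  q3 
 * q3   q0  q3 
(> = start, * = accepting)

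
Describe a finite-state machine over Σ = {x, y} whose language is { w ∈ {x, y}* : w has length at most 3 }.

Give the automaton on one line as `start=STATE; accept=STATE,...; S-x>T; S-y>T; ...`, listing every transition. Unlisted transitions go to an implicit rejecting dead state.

We only need to distinguish lengths 0, 1, …, 3, and '>3'. Chain q0 → q1 → q2 → q3 → q4 on every symbol, with q4 looping. Accepting states: {q0, q1, q2, q3}.
With 5 states:
        x   y  
>* q0   q1  q1 
 * q1   q2  q2 
 * q2   q3  q3 
 * q3   q4  q4 
   q4   q4  q4 
(> = start, * = accepting)

start=q0; accept=q0,q1,q2,q3; q0-x>q1; q0-y>q1; q1-x>q2; q1-y>q2; q2-x>q3; q2-y>q3; q3-x>q4; q3-y>q4; q4-x>q4; q4-y>q4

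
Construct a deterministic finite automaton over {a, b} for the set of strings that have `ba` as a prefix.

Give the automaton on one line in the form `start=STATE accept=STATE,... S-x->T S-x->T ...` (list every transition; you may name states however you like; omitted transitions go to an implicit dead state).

start=q0 accept=q2 q0-a->q3 q0-b->q1 q1-a->q2 q1-b->q3 q2-a->q2 q2-b->q2 q3-a->q3 q3-b->q3

Walk along `ba` while the input agrees: from q0 take `b` to q1, and so on. Any deviation drops to the rejecting sink q3. Once q2 is reached the prefix is confirmed and every continuation is accepted.
        a   b  
>  q0   q3  q1 
   q1   q2  q3 
 * q2   q2  q2 
   q3   q3  q3 
(> = start, * = accepting)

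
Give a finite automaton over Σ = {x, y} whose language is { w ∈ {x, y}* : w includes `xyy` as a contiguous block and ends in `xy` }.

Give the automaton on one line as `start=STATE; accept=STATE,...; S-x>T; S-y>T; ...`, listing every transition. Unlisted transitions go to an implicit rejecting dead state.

Run two small machines in parallel and take their product. One (4 states) tracks whether and how much of `xyy` has been seen; the other (3 states) tracks how much of the suffix `xy` has currently been matched. Each combined state is a pair, one component from each; accept when both components accept.
With 6 states:
        x   y  
>  s0   s1  s0 
   s1   s1  s2 
   s2   s1  s3 
   s3   s4  s3 
   s4   s4  s5 
 * s5   s4  s3 
(> = start, * = accepting)

start=s0; accept=s5; s0-x>s1; s0-y>s0; s1-x>s1; s1-y>s2; s2-x>s1; s2-y>s3; s3-x>s4; s3-y>s3; s4-x>s4; s4-y>s5; s5-x>s4; s5-y>s3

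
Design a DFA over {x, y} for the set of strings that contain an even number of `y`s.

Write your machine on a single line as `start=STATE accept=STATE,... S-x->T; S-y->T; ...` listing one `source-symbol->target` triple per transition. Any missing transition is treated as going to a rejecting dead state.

The only thing that matters is how many `y`s have appeared, reduced mod 2. Use one state per residue: A for 0, …, B for 1. Reading `y` moves to the next residue; anything else stays put. A is accepting.
2 states suffice.
       x  y 
>* A   A  B 
   B   B  A 
(> = start, * = accepting)

start=A; accept=A; A-x->A; A-y->B; B-x->B; B-y->A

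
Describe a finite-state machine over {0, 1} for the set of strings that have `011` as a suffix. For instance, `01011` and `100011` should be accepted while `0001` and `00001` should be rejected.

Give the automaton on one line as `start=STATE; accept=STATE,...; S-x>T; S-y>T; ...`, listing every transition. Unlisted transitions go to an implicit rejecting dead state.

start=q0; accept=q3; q0-0>q1; q0-1>q0; q1-0>q1; q1-1>q2; q2-0>q1; q2-1>q3; q3-0>q1; q3-1>q0

Remember how much of `011` the current input suffix matches. State q0 means no match yet; q1 means the last symbol is `0`; q2 means the last 2 symbols are `01`; q3 means the last 3 symbols are `011`. Only q3 accepts. On a mismatch, fall back to the longest proper suffix that is still a prefix of `011`.
        0   1  
>  q0   q1  q0 
   q1   q1  q2 
   q2   q1  q3 
 * q3   q1  q0 
(> = start, * = accepting)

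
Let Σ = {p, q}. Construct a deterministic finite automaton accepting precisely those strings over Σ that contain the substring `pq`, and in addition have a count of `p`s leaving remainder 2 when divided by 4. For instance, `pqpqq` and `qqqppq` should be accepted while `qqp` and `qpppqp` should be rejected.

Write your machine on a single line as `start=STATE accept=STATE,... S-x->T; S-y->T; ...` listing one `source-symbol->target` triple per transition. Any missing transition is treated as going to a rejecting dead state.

start=s0; accept=s5; s0-p->s1; s0-q->s0; s1-p->s2; s1-q->s3; s2-p->s4; s2-q->s5; s3-p->s5; s3-q->s3; s4-p->s6; s4-q->s7; s5-p->s7; s5-q->s5; s6-p->s1; s6-q->s8; s7-p->s8; s7-q->s7; s8-p->s3; s8-q->s8

Build one automaton per condition and run them in lockstep. The first has 3 states tracking whether and how much of `pq` has been seen; the second has 4 states tracking the count of `p`s modulo 4. A product state is a pair (one from each), accepting exactly when both do.
        p   q  
>  s0   s1  s0 
   s1   s2  s3 
   s2   s4  s5 
   s3   s5  s3 
   s4   s6  s7 
 * s5   s7  s5 
   s6   s1  s8 
   s7   s8  s7 
   s8   s3  s8 
(> = start, * = accepting)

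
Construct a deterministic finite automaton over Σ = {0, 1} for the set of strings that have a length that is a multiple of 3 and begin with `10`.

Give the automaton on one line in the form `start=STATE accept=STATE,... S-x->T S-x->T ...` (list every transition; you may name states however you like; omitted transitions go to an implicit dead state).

Build one automaton per condition and run them in lockstep. The first has 3 states tracking the input length modulo 3; the second has 4 states tracking whether the input so far still matches the prefix `10`. A product state is a pair (one from each), accepting exactly when both do. Minimizing collapses redundant product states.
        0   1  
>  s0   s1  s2 
   s1   s1  s1 
   s2   s3  s1 
   s3   s4  s4 
 * s4   s5  s5 
   s5   s3  s3 
(> = start, * = accepting)

start=s0 accept=s4 s0-0->s1 s0-1->s2 s1-0->s1 s1-1->s1 s2-0->s3 s2-1->s1 s3-0->s4 s3-1->s4 s4-0->s5 s4-1->s5 s5-0->s3 s5-1->s3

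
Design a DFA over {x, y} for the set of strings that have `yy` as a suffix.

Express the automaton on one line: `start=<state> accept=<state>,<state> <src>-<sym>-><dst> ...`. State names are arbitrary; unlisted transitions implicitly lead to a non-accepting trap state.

start=s0 accept=s2 s0-x->s0 s0-y->s1 s1-x->s0 s1-y->s2 s2-x->s0 s2-y->s2

Remember how much of `yy` the current input suffix matches. State s0 means no match yet; s1 means the last symbol is `y`; s2 means the last 2 symbols are `yy`. Only s2 accepts. On a mismatch, fall back to the longest proper suffix that is still a prefix of `yy`.
A 3-state machine:
        x   y  
>  s0   s0  s1 
   s1   s0  s2 
 * s2   s0  s2 
(> = start, * = accepting)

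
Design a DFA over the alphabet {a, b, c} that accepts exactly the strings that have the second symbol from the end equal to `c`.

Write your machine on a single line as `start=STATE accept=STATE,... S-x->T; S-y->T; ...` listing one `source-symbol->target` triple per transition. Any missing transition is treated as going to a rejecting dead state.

start=s0; accept=s10,s11,s12; s0-a->s1; s0-b->s2; s0-c->s3; s1-a->s4; s1-b->s5; s1-c->s6; s2-a->s7; s2-b->s8; s2-c->s9; s3-a->s10; s3-b->s11; s3-c->s12; s4-a->s4; s4-b->s5; s4-c->s6; s5-a->s7; s5-b->s8; s5-c->s9; s6-a->s10; s6-b->s11; s6-c->s12; s7-a->s4; s7-b->s5; s7-c->s6; s8-a->s7; s8-b->s8; s8-c->s9; s9-a->s10; s9-b->s11; s9-c->s12; s10-a->s4; s10-b->s5; s10-c->s6; s11-a->s7; s11-b->s8; s11-c->s9; s12-a->s10; s12-b->s11; s12-c->s12

A DFA must remember the last 2 symbols (since which symbol is second-to-last isn't known until the input ends). Use one state per possible window of the last ≤2 symbols; accept from those whose window starts with `c`.
13 states suffice.
          a    b    c  
>  s0     s1   s2   s3 
   s1     s4   s5   s6 
   s2     s7   s8   s9 
   s3    s10  s11  s12 
   s4     s4   s5   s6 
   s5     s7   s8   s9 
   s6    s10  s11  s12 
   s7     s4   s5   s6 
   s8     s7   s8   s9 
   s9    s10  s11  s12 
 * s10    s4   s5   s6 
 * s11    s7   s8   s9 
 * s12   s10  s11  s12 
(> = start, * = accepting)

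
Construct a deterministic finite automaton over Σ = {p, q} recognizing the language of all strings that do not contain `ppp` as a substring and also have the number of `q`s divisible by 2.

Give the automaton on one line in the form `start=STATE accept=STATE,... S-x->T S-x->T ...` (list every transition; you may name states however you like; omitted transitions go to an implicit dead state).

Build one automaton per condition and run them in lockstep. The first has 4 states tracking partial matches of the forbidden pattern `ppp`; the second has 2 states tracking the count of `q`s modulo 2. A product state is a pair (one from each), accepting exactly when both do.
        p   q  
>* S0   S1  S2 
 * S1   S3  S2 
   S2   S4  S0 
 * S3   S5  S2 
   S4   S6  S0 
   S5   S5  S7 
   S6   S7  S0 
   S7   S7  S5 
(> = start, * = accepting)

start=S0 accept=S0,S1,S3 S0-p->S1 S0-q->S2 S1-p->S3 S1-q->S2 S2-p->S4 S2-q->S0 S3-p->S5 S3-q->S2 S4-p->S6 S4-q->S0 S5-p->S5 S5-q->S7 S6-p->S7 S6-q->S0 S7-p->S7 S7-q->S5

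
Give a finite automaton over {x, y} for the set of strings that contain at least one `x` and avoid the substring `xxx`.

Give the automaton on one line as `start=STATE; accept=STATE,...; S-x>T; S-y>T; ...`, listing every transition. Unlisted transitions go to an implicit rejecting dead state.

Handle the two conditions separately and then intersect. The first has 3 states tracking the count of `x`s, saturating at 2; the second has 4 states tracking partial matches of the forbidden pattern `xxx`. A product state is a pair (one from each), accepting exactly when both do. Minimizing collapses redundant product states.
5 states suffice.
        x   y  
>  q0   q1  q0 
 * q1   q2  q3 
 * q2   q4  q3 
 * q3   q1  q3 
   q4   q4  q4 
(> = start, * = accepting)

start=q0; accept=q1,q2,q3; q0-x>q1; q0-y>q0; q1-x>q2; q1-y>q3; q2-x>q4; q2-y>q3; q3-x>q1; q3-y>q3; q4-x>q4; q4-y>q4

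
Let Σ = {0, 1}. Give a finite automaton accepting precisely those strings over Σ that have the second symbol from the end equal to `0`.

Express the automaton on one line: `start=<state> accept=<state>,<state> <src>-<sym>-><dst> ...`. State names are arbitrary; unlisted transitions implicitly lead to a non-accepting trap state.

Because acceptance depends on a position counted from the end, the machine has to buffer the most recent 2 symbols. Make each state the string of the last up-to-2 symbols read; on input `x` shift the window left and append `x`. Accept when the buffered window has length 2 and begins with `0`.
7 states suffice.
        0   1  
>  S0   S1  S2 
   S1   S3  S4 
   S2   S5  S6 
 * S3   S3  S4 
 * S4   S5  S6 
   S5   S3  S4 
   S6   S5  S6 
(> = start, * = accepting)

start=S0 accept=S3,S4 S0-0->S1 S0-1->S2 S1-0->S3 S1-1->S4 S2-0->S5 S2-1->S6 S3-0->S3 S3-1->S4 S4-0->S5 S4-1->S6 S5-0->S3 S5-1->S4 S6-0->S5 S6-1->S6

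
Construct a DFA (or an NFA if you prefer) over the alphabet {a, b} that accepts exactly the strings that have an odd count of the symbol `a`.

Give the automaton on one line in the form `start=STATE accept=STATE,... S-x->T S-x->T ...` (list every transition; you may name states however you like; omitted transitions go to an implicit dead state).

start=s0 accept=s1 s0-a->s1 s0-b->s0 s1-a->s0 s1-b->s1

The only thing that matters is how many `a`s have appeared, reduced mod 2. Use one state per residue: s0 for 0, …, s1 for 1. Reading `a` moves to the next residue; anything else stays put. s1 is accepting.
        a   b  
>  s0   s1  s0 
 * s1   s0  s1 
(> = start, * = accepting)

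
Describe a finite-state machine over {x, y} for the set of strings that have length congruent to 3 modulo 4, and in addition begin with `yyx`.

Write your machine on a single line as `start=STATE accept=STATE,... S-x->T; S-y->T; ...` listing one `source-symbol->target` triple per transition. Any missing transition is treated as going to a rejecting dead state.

Run two small machines in parallel and take their product. The first has 4 states tracking the input length modulo 4; the second has 5 states tracking whether the input so far still matches the prefix `yyx`. A product state is a pair (one from each), accepting exactly when both do. Minimizing collapses redundant product states.
With 8 states:
        x   y  
>  S0   S1  S2 
   S1   S1  S1 
   S2   S1  S3 
   S3   S4  S1 
 * S4   S5  S5 
   S5   S6  S6 
   S6   S7  S7 
   S7   S4  S4 
(> = start, * = accepting)

start=S0; accept=S4; S0-x->S1; S0-y->S2; S1-x->S1; S1-y->S1; S2-x->S1; S2-y->S3; S3-x->S4; S3-y->S1; S4-x->S5; S4-y->S5; S5-x->S6; S5-y->S6; S6-x->S7; S6-y->S7; S7-x->S4; S7-y->S4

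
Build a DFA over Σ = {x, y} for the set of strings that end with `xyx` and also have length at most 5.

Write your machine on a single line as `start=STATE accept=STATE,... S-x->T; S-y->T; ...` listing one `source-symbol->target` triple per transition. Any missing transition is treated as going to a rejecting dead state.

start=q0; accept=q8,q10; q0-x->q1; q0-y->q2; q1-x->q3; q1-y->q4; q2-x->q3; q2-y->q5; q3-x->q6; q3-y->q7; q4-x->q8; q4-y->q9; q5-x->q6; q5-y->q9; q6-x->q9; q6-y->q7; q7-x->q10; q7-y->q9; q8-x->q9; q8-y->q7; q9-x->q9; q9-y->q9; q10-x->q9; q10-y->q9

Build one automaton per condition and run them in lockstep. The first has 4 states tracking how much of the suffix `xyx` has currently been matched; the second has 7 states tracking the input length, saturating at 6. A product state is a pair (one from each), accepting exactly when both do. After merging equivalent states the machine shrinks.
An 11-state machine:
          x    y  
>  q0     q1   q2 
   q1     q3   q4 
   q2     q3   q5 
   q3     q6   q7 
   q4     q8   q9 
   q5     q6   q9 
   q6     q9   q7 
   q7    q10   q9 
 * q8     q9   q7 
   q9     q9   q9 
 * q10    q9   q9 
(> = start, * = accepting)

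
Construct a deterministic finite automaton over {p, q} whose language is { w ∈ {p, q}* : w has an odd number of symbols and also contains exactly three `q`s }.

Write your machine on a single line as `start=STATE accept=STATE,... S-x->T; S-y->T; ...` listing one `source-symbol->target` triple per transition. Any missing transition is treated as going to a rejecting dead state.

start=S0; accept=S6; S0-p->S1; S0-q->S2; S1-p->S0; S1-q->S3; S2-p->S3; S2-q->S4; S3-p->S2; S3-q->S5; S4-p->S5; S4-q->S6; S5-p->S4; S5-q->S7; S6-p->S7; S6-q->S8; S7-p->S6; S7-q->S8; S8-p->S8; S8-q->S8

Build one automaton per condition and run them in lockstep. One (2 states) tracks the input length modulo 2; the other (5 states) tracks the count of `q`s, saturating at 4. Each combined state is a pair, one component from each; accept when both components accept. After merging equivalent states the machine shrinks.
9 states suffice.
        p   q  
>  S0   S1  S2 
   S1   S0  S3 
   S2   S3  S4 
   S3   S2  S5 
   S4   S5  S6 
   S5   S4  S7 
 * S6   S7  S8 
   S7   S6  S8 
   S8   S8  S8 
(> = start, * = accepting)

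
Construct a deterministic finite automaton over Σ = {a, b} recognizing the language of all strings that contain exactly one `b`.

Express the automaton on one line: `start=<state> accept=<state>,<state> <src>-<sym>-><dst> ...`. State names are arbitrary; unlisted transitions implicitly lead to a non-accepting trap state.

Count `b`s, saturating at 2: state q0 means no `b` yet, q1 means one `b` seen, q2 means more than one. Each `b` increments (capped at q2); other symbols loop. Accept from {q1}.
A 3-state machine:
        a   b  
>  q0   q0  q1 
 * q1   q1  q2 
   q2   q2  q2 
(> = start, * = accepting)

start=q0 accept=q1 q0-a->q0 q0-b->q1 q1-a->q1 q1-b->q2 q2-a->q2 q2-b->q2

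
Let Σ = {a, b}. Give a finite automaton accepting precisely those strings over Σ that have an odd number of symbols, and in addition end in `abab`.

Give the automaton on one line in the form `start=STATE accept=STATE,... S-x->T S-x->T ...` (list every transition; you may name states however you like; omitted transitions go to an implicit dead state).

start=q0 accept=q9 q0-a->q1 q0-b->q2 q1-a->q3 q1-b->q4 q2-a->q3 q2-b->q0 q3-a->q1 q3-b->q5 q4-a->q6 q4-b->q2 q5-a->q7 q5-b->q0 q6-a->q3 q6-b->q8 q7-a->q1 q7-b->q9 q8-a->q6 q8-b->q2 q9-a->q7 q9-b->q0

Run two small machines in parallel and take their product. One (2 states) tracks the input length modulo 2; the other (5 states) tracks how much of the suffix `abab` has currently been matched. Each combined state is a pair, one component from each; accept when both components accept.
10 states suffice.
        a   b  
>  q0   q1  q2 
   q1   q3  q4 
   q2   q3  q0 
   q3   q1  q5 
   q4   q6  q2 
   q5   q7  q0 
   q6   q3  q8 
   q7   q1  q9 
   q8   q6  q2 
 * q9   q7  q0 
(> = start, * = accepting)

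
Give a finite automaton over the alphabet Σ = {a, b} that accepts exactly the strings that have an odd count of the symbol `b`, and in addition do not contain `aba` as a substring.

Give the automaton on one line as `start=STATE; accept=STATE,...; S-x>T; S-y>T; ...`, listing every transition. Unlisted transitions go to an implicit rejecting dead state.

start=q0; accept=q2,q3,q4; q0-a>q1; q0-b>q2; q1-a>q1; q1-b>q3; q2-a>q4; q2-b>q0; q3-a>q5; q3-b>q0; q4-a>q4; q4-b>q6; q5-a>q5; q5-b>q7; q6-a>q7; q6-b>q2; q7-a>q7; q7-b>q5

Handle the two conditions separately and then intersect. The first has 2 states tracking the count of `b`s modulo 2; the second has 4 states tracking partial matches of the forbidden pattern `aba`. A product state is a pair (one from each), accepting exactly when both do.
An 8-state machine:
        a   b  
>  q0   q1  q2 
   q1   q1  q3 
 * q2   q4  q0 
 * q3   q5  q0 
 * q4   q4  q6 
   q5   q5  q7 
   q6   q7  q2 
   q7   q7  q5 
(> = start, * = accepting)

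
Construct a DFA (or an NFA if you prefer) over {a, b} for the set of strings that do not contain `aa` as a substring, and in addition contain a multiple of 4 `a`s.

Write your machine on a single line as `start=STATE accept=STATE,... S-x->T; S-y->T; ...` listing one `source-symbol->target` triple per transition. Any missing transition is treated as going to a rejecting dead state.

Run two small machines in parallel and take their product. One (3 states) tracks partial matches of the forbidden pattern `aa`; the other (4 states) tracks the count of `a`s modulo 4. Each combined state is a pair, one component from each; accept when both components accept. Minimizing collapses redundant product states.
A 9-state machine:
        a   b  
>* S0   S1  S0 
   S1   S2  S3 
   S2   S2  S2 
   S3   S4  S3 
   S4   S2  S5 
   S5   S6  S5 
   S6   S2  S7 
   S7   S8  S7 
 * S8   S2  S0 
(> = start, * = accepting)

start=S0; accept=S0,S8; S0-a->S1; S0-b->S0; S1-a->S2; S1-b->S3; S2-a->S2; S2-b->S2; S3-a->S4; S3-b->S3; S4-a->S2; S4-b->S5; S5-a->S6; S5-b->S5; S6-a->S2; S6-b->S7; S7-a->S8; S7-b->S7; S8-a->S2; S8-b->S0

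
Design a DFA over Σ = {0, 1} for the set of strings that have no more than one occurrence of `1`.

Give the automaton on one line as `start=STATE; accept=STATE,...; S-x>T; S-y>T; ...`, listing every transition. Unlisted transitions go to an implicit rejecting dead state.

Count `1`s, saturating at 2: state q0 means no `1` yet, q1 means one `1` seen, q2 means more than one. Each `1` increments (capped at q2); other symbols loop. Accept from {q0, q1}.
A 3-state machine:
        0   1  
>* q0   q0  q1 
 * q1   q1  q2 
   q2   q2  q2 
(> = start, * = accepting)

start=q0; accept=q0,q1; q0-0>q0; q0-1>q1; q1-0>q1; q1-1>q2; q2-0>q2; q2-1>q2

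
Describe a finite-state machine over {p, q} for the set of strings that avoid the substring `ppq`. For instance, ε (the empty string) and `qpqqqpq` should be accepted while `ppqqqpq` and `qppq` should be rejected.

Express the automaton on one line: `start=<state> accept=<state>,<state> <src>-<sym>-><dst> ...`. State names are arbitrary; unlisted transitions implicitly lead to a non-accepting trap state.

start=s0 accept=s0,s1,s2 s0-p->s1 s0-q->s0 s1-p->s2 s1-q->s0 s2-p->s2 s2-q->s3 s3-p->s3 s3-q->s3

Track partial matches of the forbidden pattern `ppq`. State s3 is a dead state reached once `ppq` has occurred; every other state accepts. s0 means no part of `ppq` is currently matched.
        p   q  
>* s0   s1  s0 
 * s1   s2  s0 
 * s2   s2  s3 
   s3   s3  s3 
(> = start, * = accepting)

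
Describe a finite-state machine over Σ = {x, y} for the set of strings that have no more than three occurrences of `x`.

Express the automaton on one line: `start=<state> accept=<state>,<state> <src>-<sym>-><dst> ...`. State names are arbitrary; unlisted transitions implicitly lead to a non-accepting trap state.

start=A accept=A,B,C,D A-x->B A-y->A B-x->C B-y->B C-x->D C-y->C D-x->E D-y->D E-x->E E-y->E

Count `x`s, saturating at 4: states A through D mean 0 through 3 `x`s seen; E means more than 3. Each `x` increments (capped at E); other symbols loop. Accept from {A, B, C, D}.
A 5-state machine:
       x  y 
>* A   B  A 
 * B   C  B 
 * C   D  C 
 * D   E  D 
   E   E  E 
(> = start, * = accepting)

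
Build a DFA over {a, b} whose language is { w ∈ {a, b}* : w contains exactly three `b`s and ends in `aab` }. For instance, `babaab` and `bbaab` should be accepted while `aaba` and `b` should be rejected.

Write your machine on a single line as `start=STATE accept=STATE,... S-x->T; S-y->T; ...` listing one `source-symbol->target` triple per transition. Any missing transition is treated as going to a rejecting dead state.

start=s0; accept=s14; s0-a->s1; s0-b->s2; s1-a->s3; s1-b->s2; s2-a->s4; s2-b->s5; s3-a->s3; s3-b->s6; s4-a->s7; s4-b->s5; s5-a->s8; s5-b->s9; s6-a->s4; s6-b->s5; s7-a->s7; s7-b->s10; s8-a->s11; s8-b->s9; s9-a->s12; s9-b->s13; s10-a->s8; s10-b->s9; s11-a->s11; s11-b->s14; s12-a->s15; s12-b->s13; s13-a->s16; s13-b->s13; s14-a->s12; s14-b->s13; s15-a->s15; s15-b->s17; s16-a->s18; s16-b->s13; s17-a->s16; s17-b->s13; s18-a->s18; s18-b->s17

Build one automaton per condition and run them in lockstep. The first has 5 states tracking the count of `b`s, saturating at 4; the second has 4 states tracking how much of the suffix `aab` has currently been matched. A product state is a pair (one from each), accepting exactly when both do.
          a    b  
>  s0     s1   s2 
   s1     s3   s2 
   s2     s4   s5 
   s3     s3   s6 
   s4     s7   s5 
   s5     s8   s9 
   s6     s4   s5 
   s7     s7  s10 
   s8    s11   s9 
   s9    s12  s13 
   s10    s8   s9 
   s11   s11  s14 
   s12   s15  s13 
   s13   s16  s13 
 * s14   s12  s13 
   s15   s15  s17 
   s16   s18  s13 
   s17   s16  s13 
   s18   s18  s17 
(> = start, * = accepting)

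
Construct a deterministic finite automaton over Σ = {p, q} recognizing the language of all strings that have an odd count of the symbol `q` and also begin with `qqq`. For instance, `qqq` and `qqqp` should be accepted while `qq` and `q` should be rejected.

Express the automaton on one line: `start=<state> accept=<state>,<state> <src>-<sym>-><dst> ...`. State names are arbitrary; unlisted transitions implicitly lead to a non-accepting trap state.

start=S0 accept=S5 S0-p->S1 S0-q->S2 S1-p->S1 S1-q->S3 S2-p->S3 S2-q->S4 S3-p->S3 S3-q->S1 S4-p->S1 S4-q->S5 S5-p->S5 S5-q->S6 S6-p->S6 S6-q->S5

Run two small machines in parallel and take their product. The first has 2 states tracking the count of `q`s modulo 2; the second has 5 states tracking whether the input so far still matches the prefix `qqq`. A product state is a pair (one from each), accepting exactly when both do.
A 7-state machine:
        p   q  
>  S0   S1  S2 
   S1   S1  S3 
   S2   S3  S4 
   S3   S3  S1 
   S4   S1  S5 
 * S5   S5  S6 
   S6   S6  S5 
(> = start, * = accepting)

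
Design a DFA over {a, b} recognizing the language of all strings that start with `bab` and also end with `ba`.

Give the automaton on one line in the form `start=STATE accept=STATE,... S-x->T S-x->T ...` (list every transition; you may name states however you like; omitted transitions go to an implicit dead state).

start=S0 accept=S7 S0-a->S1 S0-b->S2 S1-a->S1 S1-b->S3 S2-a->S4 S2-b->S3 S3-a->S5 S3-b->S3 S4-a->S1 S4-b->S6 S5-a->S1 S5-b->S3 S6-a->S7 S6-b->S6 S7-a->S8 S7-b->S6 S8-a->S8 S8-b->S6

Build one automaton per condition and run them in lockstep. The first has 5 states tracking whether the input so far still matches the prefix `bab`; the second has 3 states tracking how much of the suffix `ba` has currently been matched. A product state is a pair (one from each), accepting exactly when both do.
        a   b  
>  S0   S1  S2 
   S1   S1  S3 
   S2   S4  S3 
   S3   S5  S3 
   S4   S1  S6 
   S5   S1  S3 
   S6   S7  S6 
 * S7   S8  S6 
   S8   S8  S6 
(> = start, * = accepting)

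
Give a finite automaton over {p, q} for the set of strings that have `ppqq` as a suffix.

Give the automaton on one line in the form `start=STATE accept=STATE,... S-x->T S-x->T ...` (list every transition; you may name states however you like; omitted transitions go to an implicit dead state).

start=A accept=E A-p->B A-q->A B-p->C B-q->A C-p->C C-q->D D-p->B D-q->E E-p->B E-q->A

Let each state record the length of the longest suffix of the input read so far that is also a prefix of `ppqq`. B means the last symbol is `p`; C means the last 2 symbols are `pp`; D means the last 3 symbols are `ppq`; E means the last 4 symbols are `ppqq`. Accept only at E, where the string currently ends in `ppqq`.
A 5-state machine:
       p  q 
>  A   B  A 
   B   C  A 
   C   C  D 
   D   B  E 
 * E   B  A 
(> = start, * = accepting)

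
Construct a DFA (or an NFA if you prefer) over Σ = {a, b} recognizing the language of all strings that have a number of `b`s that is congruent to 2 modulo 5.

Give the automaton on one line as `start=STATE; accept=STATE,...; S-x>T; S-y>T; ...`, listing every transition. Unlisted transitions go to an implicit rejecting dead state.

The only thing that matters is how many `b`s have appeared, reduced mod 5. Use one state per residue: q0 for 0, …, q4 for 4. Reading `b` moves to the next residue; anything else stays put. q2 is accepting.
        a   b  
>  q0   q0  q1 
   q1   q1  q2 
 * q2   q2  q3 
   q3   q3  q4 
   q4   q4  q0 
(> = start, * = accepting)

start=q0; accept=q2; q0-a>q0; q0-b>q1; q1-a>q1; q1-b>q2; q2-a>q2; q2-b>q3; q3-a>q3; q3-b>q4; q4-a>q4; q4-b>q0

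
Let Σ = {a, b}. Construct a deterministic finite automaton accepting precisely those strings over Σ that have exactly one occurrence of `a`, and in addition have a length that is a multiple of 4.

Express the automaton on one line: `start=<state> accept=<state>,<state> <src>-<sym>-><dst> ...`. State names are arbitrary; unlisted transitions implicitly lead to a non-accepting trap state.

Handle the two conditions separately and then intersect. One (3 states) tracks the count of `a`s, saturating at 2; the other (4 states) tracks the input length modulo 4. Each combined state is a pair, one component from each; accept when both components accept. Minimizing collapses redundant product states.
9 states suffice.
        a   b  
>  s0   s1  s2 
   s1   s3  s4 
   s2   s4  s5 
   s3   s3  s3 
   s4   s3  s6 
   s5   s6  s7 
   s6   s3  s8 
   s7   s8  s0 
 * s8   s3  s1 
(> = start, * = accepting)

start=s0 accept=s8 s0-a->s1 s0-b->s2 s1-a->s3 s1-b->s4 s2-a->s4 s2-b->s5 s3-a->s3 s3-b->s3 s4-a->s3 s4-b->s6 s5-a->s6 s5-b->s7 s6-a->s3 s6-b->s8 s7-a->s8 s7-b->s0 s8-a->s3 s8-b->s1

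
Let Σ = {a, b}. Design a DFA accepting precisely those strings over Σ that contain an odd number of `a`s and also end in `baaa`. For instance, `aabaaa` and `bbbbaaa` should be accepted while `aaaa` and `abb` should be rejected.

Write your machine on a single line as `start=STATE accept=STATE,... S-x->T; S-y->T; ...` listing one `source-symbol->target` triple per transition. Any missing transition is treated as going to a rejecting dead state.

Build one automaton per condition and run them in lockstep. The first has 2 states tracking the count of `a`s modulo 2; the second has 5 states tracking how much of the suffix `baaa` has currently been matched. A product state is a pair (one from each), accepting exactly when both do.
        a   b  
>  S0   S1  S2 
   S1   S0  S3 
   S2   S4  S2 
   S3   S5  S3 
   S4   S6  S3 
   S5   S7  S2 
   S6   S8  S2 
   S7   S9  S3 
 * S8   S0  S3 
   S9   S1  S2 
(> = start, * = accepting)

start=S0; accept=S8; S0-a->S1; S0-b->S2; S1-a->S0; S1-b->S3; S2-a->S4; S2-b->S2; S3-a->S5; S3-b->S3; S4-a->S6; S4-b->S3; S5-a->S7; S5-b->S2; S6-a->S8; S6-b->S2; S7-a->S9; S7-b->S3; S8-a->S0; S8-b->S3; S9-a->S1; S9-b->S2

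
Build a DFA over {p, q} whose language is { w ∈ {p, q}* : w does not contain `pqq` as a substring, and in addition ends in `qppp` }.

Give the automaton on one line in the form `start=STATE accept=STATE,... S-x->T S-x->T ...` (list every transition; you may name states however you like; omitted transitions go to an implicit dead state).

Handle the two conditions separately and then intersect. One (4 states) tracks partial matches of the forbidden pattern `pqq`; the other (5 states) tracks how much of the suffix `qppp` has currently been matched. Each combined state is a pair, one component from each; accept when both components accept.
12 states suffice.
          p    q  
>  S0     S1   S2 
   S1     S1   S3 
   S2     S4   S2 
   S3     S4   S5 
   S4     S6   S3 
   S5     S7   S5 
   S6     S8   S3 
   S7     S9   S5 
 * S8     S1   S3 
   S9    S10   S5 
   S10   S11   S5 
   S11   S11   S5 
(> = start, * = accepting)

start=S0 accept=S8 S0-p->S1 S0-q->S2 S1-p->S1 S1-q->S3 S2-p->S4 S2-q->S2 S3-p->S4 S3-q->S5 S4-p->S6 S4-q->S3 S5-p->S7 S5-q->S5 S6-p->S8 S6-q->S3 S7-p->S9 S7-q->S5 S8-p->S1 S8-q->S3 S9-p->S10 S9-q->S5 S10-p->S11 S10-q->S5 S11-p->S11 S11-q->S5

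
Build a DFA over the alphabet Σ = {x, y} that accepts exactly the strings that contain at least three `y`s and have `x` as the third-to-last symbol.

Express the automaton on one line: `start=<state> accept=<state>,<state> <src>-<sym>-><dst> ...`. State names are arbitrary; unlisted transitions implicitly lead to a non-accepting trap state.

start=S0 accept=S7,S11,S12,S14 S0-x->S0 S0-y->S1 S1-x->S2 S1-y->S3 S2-x->S2 S2-y->S4 S3-x->S5 S3-y->S6 S4-x->S5 S4-y->S7 S5-x->S8 S5-y->S9 S6-x->S10 S6-y->S6 S7-x->S10 S7-y->S6 S8-x->S8 S8-y->S11 S9-x->S12 S9-y->S7 S10-x->S13 S10-y->S9 S11-x->S12 S11-y->S7 S12-x->S13 S12-y->S9 S13-x->S14 S13-y->S11 S14-x->S14 S14-y->S11

Handle the two conditions separately and then intersect. The first has 5 states tracking the count of `y`s, saturating at 4; the second has 15 states tracking the last 3 symbols read. A product state is a pair (one from each), accepting exactly when both do. Minimizing collapses redundant product states.
          x    y  
>  S0     S0   S1 
   S1     S2   S3 
   S2     S2   S4 
   S3     S5   S6 
   S4     S5   S7 
   S5     S8   S9 
   S6    S10   S6 
 * S7    S10   S6 
   S8     S8  S11 
   S9    S12   S7 
   S10   S13   S9 
 * S11   S12   S7 
 * S12   S13   S9 
   S13   S14  S11 
 * S14   S14  S11 
(> = start, * = accepting)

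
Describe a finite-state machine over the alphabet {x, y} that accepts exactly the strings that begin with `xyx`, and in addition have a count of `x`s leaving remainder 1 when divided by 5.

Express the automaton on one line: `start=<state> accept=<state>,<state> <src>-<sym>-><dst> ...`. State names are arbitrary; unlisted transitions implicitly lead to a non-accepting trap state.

Run two small machines in parallel and take their product. One (5 states) tracks whether the input so far still matches the prefix `xyx`; the other (5 states) tracks the count of `x`s modulo 5. Each combined state is a pair, one component from each; accept when both components accept.
With 13 states:
          x    y  
>  S0     S1   S2 
   S1     S3   S4 
   S2     S5   S2 
   S3     S6   S3 
   S4     S7   S5 
   S5     S3   S5 
   S6     S8   S6 
   S7     S9   S7 
   S8     S2   S8 
   S9    S10   S9 
   S10   S11  S10 
   S11   S12  S11 
 * S12    S7  S12 
(> = start, * = accepting)

start=S0 accept=S12 S0-x->S1 S0-y->S2 S1-x->S3 S1-y->S4 S2-x->S5 S2-y->S2 S3-x->S6 S3-y->S3 S4-x->S7 S4-y->S5 S5-x->S3 S5-y->S5 S6-x->S8 S6-y->S6 S7-x->S9 S7-y->S7 S8-x->S2 S8-y->S8 S9-x->S10 S9-y->S9 S10-x->S11 S10-y->S10 S11-x->S12 S11-y->S11 S12-x->S7 S12-y->S12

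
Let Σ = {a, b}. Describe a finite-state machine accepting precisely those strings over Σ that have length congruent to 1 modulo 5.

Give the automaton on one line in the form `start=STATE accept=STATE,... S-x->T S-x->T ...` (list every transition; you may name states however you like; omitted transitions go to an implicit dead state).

Only the length mod 5 matters, so use a 5-cycle: from any state, every input symbol moves to the next state, wrapping S4 back to S0. Mark S1 accepting.
A 5-state machine:
        a   b  
>  S0   S1  S1 
 * S1   S2  S2 
   S2   S3  S3 
   S3   S4  S4 
   S4   S0  S0 
(> = start, * = accepting)

start=S0 accept=S1 S0-a->S1 S0-b->S1 S1-a->S2 S1-b->S2 S2-a->S3 S2-b->S3 S3-a->S4 S3-b->S4 S4-a->S0 S4-b->S0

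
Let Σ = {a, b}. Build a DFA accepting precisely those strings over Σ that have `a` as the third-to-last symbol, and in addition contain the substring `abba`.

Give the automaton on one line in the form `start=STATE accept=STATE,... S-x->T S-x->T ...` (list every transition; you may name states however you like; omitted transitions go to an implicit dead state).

Run two small machines in parallel and take their product. The first has 15 states tracking the last 3 symbols read; the second has 5 states tracking whether and how much of `abba` has been seen. A product state is a pair (one from each), accepting exactly when both do. Equivalent product states are then merged.
          a    b  
>  q0     q1   q0 
   q1     q1   q2 
   q2     q1   q3 
   q3     q4   q0 
   q4     q5   q6 
   q5     q7   q8 
   q6     q9  q10 
 * q7     q7   q8 
 * q8     q9  q10 
 * q9     q5   q6 
 * q10    q4  q11 
   q11    q4  q11 
(> = start, * = accepting)

start=q0 accept=q7,q8,q9,q10 q0-a->q1 q0-b->q0 q1-a->q1 q1-b->q2 q2-a->q1 q2-b->q3 q3-a->q4 q3-b->q0 q4-a->q5 q4-b->q6 q5-a->q7 q5-b->q8 q6-a->q9 q6-b->q10 q7-a->q7 q7-b->q8 q8-a->q9 q8-b->q10 q9-a->q5 q9-b->q6 q10-a->q4 q10-b->q11 q11-a->q4 q11-b->q11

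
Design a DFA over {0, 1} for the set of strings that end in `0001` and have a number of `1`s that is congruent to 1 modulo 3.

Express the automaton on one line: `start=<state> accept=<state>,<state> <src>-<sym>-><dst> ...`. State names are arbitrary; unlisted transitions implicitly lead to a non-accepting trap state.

Run two small machines in parallel and take their product. One (5 states) tracks how much of the suffix `0001` has currently been matched; the other (3 states) tracks the count of `1`s modulo 3. Each combined state is a pair, one component from each; accept when both components accept.
15 states suffice.
       0  1 
>  A   B  C 
   B   D  C 
   C   E  F 
   D   G  C 
   E   H  F 
   F   I  A 
   G   G  J 
   H   K  F 
   I   L  A 
 * J   E  F 
   K   K  M 
   L   N  A 
   M   I  A 
   N   N  O 
   O   B  C 
(> = start, * = accepting)

start=A accept=J A-0->B A-1->C B-0->D B-1->C C-0->E C-1->F D-0->G D-1->C E-0->H E-1->F F-0->I F-1->A G-0->G G-1->J H-0->K H-1->F I-0->L I-1->A J-0->E J-1->F K-0->K K-1->M L-0->N L-1->A M-0->I M-1->A N-0->N N-1->O O-0->B O-1->C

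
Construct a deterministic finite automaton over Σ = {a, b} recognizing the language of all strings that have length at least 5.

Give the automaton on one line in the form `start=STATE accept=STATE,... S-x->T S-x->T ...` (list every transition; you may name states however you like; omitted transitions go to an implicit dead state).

We only need to distinguish lengths 0, 1, …, 5, and '>5'. Chain S0 → S1 → S2 → S3 → S4 → S5 → S6 on every symbol, with S6 looping. Accepting states: {S5, S6}.
7 states suffice.
        a   b  
>  S0   S1  S1 
   S1   S2  S2 
   S2   S3  S3 
   S3   S4  S4 
   S4   S5  S5 
 * S5   S6  S6 
 * S6   S6  S6 
(> = start, * = accepting)

start=S0 accept=S5,S6 S0-a->S1 S0-b->S1 S1-a->S2 S1-b->S2 S2-a->S3 S2-b->S3 S3-a->S4 S3-b->S4 S4-a->S5 S4-b->S5 S5-a->S6 S5-b->S6 S6-a->S6 S6-b->S6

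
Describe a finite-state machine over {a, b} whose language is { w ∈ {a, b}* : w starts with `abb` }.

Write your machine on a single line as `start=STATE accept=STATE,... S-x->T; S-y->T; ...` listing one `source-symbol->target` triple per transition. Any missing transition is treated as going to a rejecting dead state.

start=s0; accept=s3; s0-a->s1; s0-b->s4; s1-a->s4; s1-b->s2; s2-a->s4; s2-b->s3; s3-a->s3; s3-b->s3; s4-a->s4; s4-b->s4

Check the first 3 symbols one by one: s0 through s2 record how many have matched `abb` so far; any wrong symbol goes to the dead state s4. After all 3 match we enter the accepting sink s3.
A 5-state machine:
        a   b  
>  s0   s1  s4 
   s1   s4  s2 
   s2   s4  s3 
 * s3   s3  s3 
   s4   s4  s4 
(> = start, * = accepting)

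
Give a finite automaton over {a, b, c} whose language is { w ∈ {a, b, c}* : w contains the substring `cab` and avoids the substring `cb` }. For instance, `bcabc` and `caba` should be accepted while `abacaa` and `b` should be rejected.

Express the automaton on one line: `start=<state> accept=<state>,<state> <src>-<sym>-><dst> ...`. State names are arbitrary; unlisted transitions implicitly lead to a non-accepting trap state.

Handle the two conditions separately and then intersect. One (4 states) tracks whether and how much of `cab` has been seen; the other (3 states) tracks partial matches of the forbidden pattern `cb`. Each combined state is a pair, one component from each; accept when both components accept. After merging equivalent states the machine shrinks.
A 6-state machine:
        a   b   c  
>  q0   q0  q0  q1 
   q1   q2  q3  q1 
   q2   q0  q4  q1 
   q3   q3  q3  q3 
 * q4   q4  q4  q5 
 * q5   q4  q3  q5 
(> = start, * = accepting)

start=q0 accept=q4,q5 q0-a->q0 q0-b->q0 q0-c->q1 q1-a->q2 q1-b->q3 q1-c->q1 q2-a->q0 q2-b->q4 q2-c->q1 q3-a->q3 q3-b->q3 q3-c->q3 q4-a->q4 q4-b->q4 q4-c->q5 q5-a->q4 q5-b->q3 q5-c->q5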